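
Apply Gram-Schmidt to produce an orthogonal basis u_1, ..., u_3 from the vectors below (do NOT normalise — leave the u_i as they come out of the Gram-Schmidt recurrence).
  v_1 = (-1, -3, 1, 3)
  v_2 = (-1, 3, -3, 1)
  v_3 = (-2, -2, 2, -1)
Orthogonal basis:
  u_1 = (-1, -3, 1, 3)
  u_2 = (-7/5, 9/5, -13/5, 11/5)
  u_3 = (-7/3, -1/14, 8/21, -41/42)

Apply the Gram-Schmidt recurrence
  u_1 = v_1
  u_i = v_i − Σ_{j<i} ((v_i · u_j) / (u_j · u_j)) · u_j.

Step by step this gives:
  u_1 = (-1, -3, 1, 3)
  u_2 = (-7/5, 9/5, -13/5, 11/5)
  u_3 = (-7/3, -1/14, 8/21, -41/42)

Orthogonality check:
  u_2 · u_1 = 0 (should be 0)
  u_3 · u_1 = 0 (should be 0)
  u_3 · u_2 = 0 (should be 0)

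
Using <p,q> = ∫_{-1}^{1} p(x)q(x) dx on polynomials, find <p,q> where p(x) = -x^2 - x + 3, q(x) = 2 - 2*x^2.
<p,q> = 112/15

Expand the product: p(x)·q(x) = 2*x^4 + 2*x^3 - 8*x^2 - 2*x + 6.
∫_{-1}^{1} of each monomial x^k gives [2/(k+1) if k even, 0 if k odd]. Integrating term-by-term (or equivalently evaluating the antiderivative F(x) = 2*x^5/5 + x^4/2 - 8*x^3/3 - x^2 + 6*x at the endpoints):
  F(1) − F(−1) = 97/30 − (-127/30) = 112/15.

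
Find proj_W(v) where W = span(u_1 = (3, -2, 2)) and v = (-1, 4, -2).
proj_W(v) = (-45/17, 30/17, -30/17)

Set up U = [u_1 | ... | u_1] ∈ R^(3×1). The projector onto W = col(U) is P = U (U^T U)^(-1) U^T.
Compute U^T U =
  [17],
and U^T v = (-15).
Solve U^T U · c = U^T v for the coefficients: c = (-15/17). The projection is proj_W(v) = U c.
Check: (v - proj_W(v)) · u_1 = 0  (should be 0).
Result: proj_W(v) = (-45/17, 30/17, -30/17).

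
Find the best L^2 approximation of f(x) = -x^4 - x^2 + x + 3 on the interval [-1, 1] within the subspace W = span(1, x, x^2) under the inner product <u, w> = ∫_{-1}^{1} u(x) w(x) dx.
g(x) = -13*x^2/7 + x + 108/35

The best approximation g ∈ W is the orthogonal projection of f onto W. Writing g = a_0 + a_1 x + a_2 x^2, the coefficients solve the normal equations G · a = b where
  G_{ij} = <φ_i, φ_j> and b_i = <f, φ_i>, with φ_0 = 1, φ_1 = x, φ_2 = x^2.
G =
  [2, 0, 2/3]
  [0, 2/3, 0]
  [2/3, 0, 2/5],
b = (74/15, 2/3, 46/35).
Solving gives a_0 = 108/35, a_1 = 1, a_2 = -13/7, so
  g(x) = -13*x^2/7 + x + 108/35.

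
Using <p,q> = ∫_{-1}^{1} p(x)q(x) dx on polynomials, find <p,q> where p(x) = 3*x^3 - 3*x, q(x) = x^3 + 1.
<p,q> = -12/35

Expand the product: p(x)·q(x) = 3*x^6 - 3*x^4 + 3*x^3 - 3*x.
∫_{-1}^{1} of each monomial x^k gives [2/(k+1) if k even, 0 if k odd]. Integrating term-by-term (or equivalently evaluating the antiderivative F(x) = 3*x^7/7 - 3*x^5/5 + 3*x^4/4 - 3*x^2/2 at the endpoints):
  F(1) − F(−1) = -129/140 − (-81/140) = -12/35.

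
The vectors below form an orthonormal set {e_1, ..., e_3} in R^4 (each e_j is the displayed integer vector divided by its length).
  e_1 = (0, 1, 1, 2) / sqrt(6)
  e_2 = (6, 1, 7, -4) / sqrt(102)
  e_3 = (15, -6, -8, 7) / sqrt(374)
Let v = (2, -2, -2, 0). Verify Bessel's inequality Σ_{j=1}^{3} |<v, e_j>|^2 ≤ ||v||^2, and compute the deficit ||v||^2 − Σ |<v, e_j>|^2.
Σ |<v, e_j>|^2 = 130/11; ||v||^2 = 12; deficit = 2/11

Write each e_j = u_j / sqrt(<u_j, u_j>) where u_j is the displayed integer vector. Then <v, e_j> = <v, u_j> / sqrt(<u_j, u_j>), so |<v, e_j>|^2 = <v, u_j>^2 / <u_j, u_j>.
Coefficients: <v, e_1> = -4/sqrt(6), <v, e_2> = -4/sqrt(102), <v, e_3> = 58/sqrt(374).
Square and sum: Σ |<v, e_j>|^2 = 130/11.
Compute ||v||^2 = v·v = 12.
Deficit = 12 − 130/11 = 2/11 ≥ 0, confirming Bessel's inequality. (The deficit equals ||v − Σ <v,e_j> e_j||^2, the squared distance from v to span{e_j}.)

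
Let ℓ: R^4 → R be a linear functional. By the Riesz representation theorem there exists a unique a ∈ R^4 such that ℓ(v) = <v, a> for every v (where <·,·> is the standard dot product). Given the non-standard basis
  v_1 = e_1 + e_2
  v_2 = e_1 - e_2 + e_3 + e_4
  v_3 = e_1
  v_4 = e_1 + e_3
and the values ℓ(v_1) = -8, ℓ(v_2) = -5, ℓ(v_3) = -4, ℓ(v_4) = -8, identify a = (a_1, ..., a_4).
a = (-4, -4, -4, -1)

Write a = (a_1, ..., a_4) in the standard basis. For each basis vector v_i, ℓ(v_i) = <v_i, a> is a linear equation in the a_j's. Collect the n equations into a matrix system V a = ℓ, where row i of V is v_i (expressed in the standard basis). Since V is invertible (lower-triangular with 1s on the diagonal, up to permutation), solve by back-substitution:
  V =
[[1, 1, 0, 0],
 [1, -1, 1, 1],
 [1, 0, 0, 0],
 [1, 0, 1, 0]]
  V a = (-8, -5, -4, -8)
Solving gives a = (-4, -4, -4, -1).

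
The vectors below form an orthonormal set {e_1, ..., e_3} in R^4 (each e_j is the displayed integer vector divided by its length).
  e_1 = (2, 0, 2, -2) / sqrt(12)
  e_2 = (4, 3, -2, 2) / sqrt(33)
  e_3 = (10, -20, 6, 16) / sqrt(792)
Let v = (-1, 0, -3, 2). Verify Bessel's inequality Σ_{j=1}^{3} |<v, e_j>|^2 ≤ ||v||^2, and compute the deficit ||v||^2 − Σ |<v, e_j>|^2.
Σ |<v, e_j>|^2 = 118/9; ||v||^2 = 14; deficit = 8/9

Write each e_j = u_j / sqrt(<u_j, u_j>) where u_j is the displayed integer vector. Then <v, e_j> = <v, u_j> / sqrt(<u_j, u_j>), so |<v, e_j>|^2 = <v, u_j>^2 / <u_j, u_j>.
Coefficients: <v, e_1> = -12/sqrt(12), <v, e_2> = 6/sqrt(33), <v, e_3> = 4/sqrt(792).
Square and sum: Σ |<v, e_j>|^2 = 118/9.
Compute ||v||^2 = v·v = 14.
Deficit = 14 − 118/9 = 8/9 ≥ 0, confirming Bessel's inequality. (The deficit equals ||v − Σ <v,e_j> e_j||^2, the squared distance from v to span{e_j}.)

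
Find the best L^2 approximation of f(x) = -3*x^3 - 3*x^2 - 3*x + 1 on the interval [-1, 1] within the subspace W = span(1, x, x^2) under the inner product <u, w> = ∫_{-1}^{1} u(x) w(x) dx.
g(x) = -3*x^2 - 24*x/5 + 1

The best approximation g ∈ W is the orthogonal projection of f onto W. Writing g = a_0 + a_1 x + a_2 x^2, the coefficients solve the normal equations G · a = b where
  G_{ij} = <φ_i, φ_j> and b_i = <f, φ_i>, with φ_0 = 1, φ_1 = x, φ_2 = x^2.
G =
  [2, 0, 2/3]
  [0, 2/3, 0]
  [2/3, 0, 2/5],
b = (0, -16/5, -8/15).
Solving gives a_0 = 1, a_1 = -24/5, a_2 = -3, so
  g(x) = -3*x^2 - 24*x/5 + 1.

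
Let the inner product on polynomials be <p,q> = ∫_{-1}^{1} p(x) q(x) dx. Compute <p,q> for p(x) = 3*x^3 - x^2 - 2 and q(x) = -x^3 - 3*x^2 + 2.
<p,q> = -524/105

Expand the product: p(x)·q(x) = -3*x^6 - 8*x^5 + 3*x^4 + 8*x^3 + 4*x^2 - 4.
∫_{-1}^{1} of each monomial x^k gives [2/(k+1) if k even, 0 if k odd]. Integrating term-by-term (or equivalently evaluating the antiderivative F(x) = -3*x^7/7 - 4*x^6/3 + 3*x^5/5 + 2*x^4 + 4*x^3/3 - 4*x at the endpoints):
  F(1) − F(−1) = -64/35 − (332/105) = -524/105.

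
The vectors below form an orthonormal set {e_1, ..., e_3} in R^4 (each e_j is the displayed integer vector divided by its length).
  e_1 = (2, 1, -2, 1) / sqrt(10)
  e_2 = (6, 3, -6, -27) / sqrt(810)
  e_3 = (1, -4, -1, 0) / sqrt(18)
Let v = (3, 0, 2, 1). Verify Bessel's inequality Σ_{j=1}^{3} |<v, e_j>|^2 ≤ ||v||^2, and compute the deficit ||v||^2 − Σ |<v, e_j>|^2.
Σ |<v, e_j>|^2 = 3/2; ||v||^2 = 14; deficit = 25/2

Write each e_j = u_j / sqrt(<u_j, u_j>) where u_j is the displayed integer vector. Then <v, e_j> = <v, u_j> / sqrt(<u_j, u_j>), so |<v, e_j>|^2 = <v, u_j>^2 / <u_j, u_j>.
Coefficients: <v, e_1> = 3/sqrt(10), <v, e_2> = -21/sqrt(810), <v, e_3> = 1/sqrt(18).
Square and sum: Σ |<v, e_j>|^2 = 3/2.
Compute ||v||^2 = v·v = 14.
Deficit = 14 − 3/2 = 25/2 ≥ 0, confirming Bessel's inequality. (The deficit equals ||v − Σ <v,e_j> e_j||^2, the squared distance from v to span{e_j}.)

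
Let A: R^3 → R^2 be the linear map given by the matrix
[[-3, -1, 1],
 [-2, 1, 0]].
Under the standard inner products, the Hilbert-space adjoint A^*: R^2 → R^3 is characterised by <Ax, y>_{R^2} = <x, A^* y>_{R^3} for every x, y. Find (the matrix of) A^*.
A^* = A^T =
[[-3, -2],
 [-1, 1],
 [1, 0]]

For real matrices with standard dot products, the defining identity <Ax, y> = <x, A^* y> gives (Ax)^T y = x^T (A^*) y, i.e. x^T A^T y = x^T (A^*) y. Since this holds for all x, y, we must have A^* = A^T. Therefore
A^* =
[[-3, -2],
 [-1, 1],
 [1, 0]].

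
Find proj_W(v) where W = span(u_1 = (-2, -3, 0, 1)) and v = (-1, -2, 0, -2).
proj_W(v) = (-6/7, -9/7, 0, 3/7)

Set up U = [u_1 | ... | u_1] ∈ R^(4×1). The projector onto W = col(U) is P = U (U^T U)^(-1) U^T.
Compute U^T U =
  [14],
and U^T v = (6).
Solve U^T U · c = U^T v for the coefficients: c = (3/7). The projection is proj_W(v) = U c.
Check: (v - proj_W(v)) · u_1 = 0  (should be 0).
Result: proj_W(v) = (-6/7, -9/7, 0, 3/7).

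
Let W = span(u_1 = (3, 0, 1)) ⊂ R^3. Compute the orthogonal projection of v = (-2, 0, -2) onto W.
proj_W(v) = (-12/5, 0, -4/5)

Set up U = [u_1 | ... | u_1] ∈ R^(3×1). The projector onto W = col(U) is P = U (U^T U)^(-1) U^T.
Compute U^T U =
  [10],
and U^T v = (-8).
Solve U^T U · c = U^T v for the coefficients: c = (-4/5). The projection is proj_W(v) = U c.
Check: (v - proj_W(v)) · u_1 = 0  (should be 0).
Result: proj_W(v) = (-12/5, 0, -4/5).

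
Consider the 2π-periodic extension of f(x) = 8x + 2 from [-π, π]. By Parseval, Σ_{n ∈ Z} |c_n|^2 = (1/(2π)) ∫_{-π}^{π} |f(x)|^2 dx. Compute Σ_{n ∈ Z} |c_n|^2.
Σ |c_n|^2 = 64π^2/3 + 4

Expand and integrate term by term over [-π, π]:
  ∫ (8x)^2 dx = 64·(2π^3/3); ∫ 2·8·(2)·x dx = 0 (odd integrand); ∫ 2^2 dx = 4·2π.
So (1/(2π)) ∫_{-π}^{π} (8x + 2)^2 dx = 64π^2/3 + 4 = 64π^2/3 + 4.
Parseval ⇒ Σ |c_n|^2 = 64π^2/3 + 4.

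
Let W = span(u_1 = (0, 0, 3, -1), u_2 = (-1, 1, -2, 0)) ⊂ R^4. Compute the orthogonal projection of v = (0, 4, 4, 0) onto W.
proj_W(v) = (-4/3, 4/3, 10/3, -2)

Set up U = [u_1 | ... | u_2] ∈ R^(4×2). The projector onto W = col(U) is P = U (U^T U)^(-1) U^T.
Compute U^T U =
  [10, -6]
  [-6, 6],
and U^T v = (12, -4).
Solve U^T U · c = U^T v for the coefficients: c = (2, 4/3). The projection is proj_W(v) = U c.
Check: (v - proj_W(v)) · u_1 = 0  (should be 0).
Check: (v - proj_W(v)) · u_2 = 0  (should be 0).
Result: proj_W(v) = (-4/3, 4/3, 10/3, -2).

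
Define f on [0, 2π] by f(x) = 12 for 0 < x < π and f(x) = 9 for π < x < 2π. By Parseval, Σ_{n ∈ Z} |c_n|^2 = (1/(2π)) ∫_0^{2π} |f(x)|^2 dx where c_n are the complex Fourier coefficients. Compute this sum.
Σ |c_n|^2 = 225/2

Parseval equates the L^2 energy of f (normalised by 1/(2π)) with the ℓ^2 sum of its Fourier coefficients: (1/(2π)) ∫_0^{2π} |f|^2 = Σ |c_n|^2.
Compute the left side: (1/(2π)) [∫_0^π 12^2 dx + ∫_π^{2π} 9^2 dx] = (1/(2π)) · (144π + 81π) = (144 + 81)/2 = 225/2.
So Σ_{n ∈ Z} |c_n|^2 = 225/2.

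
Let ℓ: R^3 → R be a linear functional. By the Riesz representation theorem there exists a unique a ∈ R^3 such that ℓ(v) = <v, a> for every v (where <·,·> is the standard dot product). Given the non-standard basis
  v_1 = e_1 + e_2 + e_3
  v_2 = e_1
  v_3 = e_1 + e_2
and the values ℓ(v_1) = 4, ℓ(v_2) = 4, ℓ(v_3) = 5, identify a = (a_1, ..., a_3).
a = (4, 1, -1)

Write a = (a_1, ..., a_3) in the standard basis. For each basis vector v_i, ℓ(v_i) = <v_i, a> is a linear equation in the a_j's. Collect the n equations into a matrix system V a = ℓ, where row i of V is v_i (expressed in the standard basis). Since V is invertible (lower-triangular with 1s on the diagonal, up to permutation), solve by back-substitution:
  V =
[[1, 1, 1],
 [1, 0, 0],
 [1, 1, 0]]
  V a = (4, 4, 5)
Solving gives a = (4, 1, -1).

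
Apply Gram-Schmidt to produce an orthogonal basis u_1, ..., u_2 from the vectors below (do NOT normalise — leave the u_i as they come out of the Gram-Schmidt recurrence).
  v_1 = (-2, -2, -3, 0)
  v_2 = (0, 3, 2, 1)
Orthogonal basis:
  u_1 = (-2, -2, -3, 0)
  u_2 = (-24/17, 27/17, -2/17, 1)

Apply the Gram-Schmidt recurrence
  u_1 = v_1
  u_i = v_i − Σ_{j<i} ((v_i · u_j) / (u_j · u_j)) · u_j.

Step by step this gives:
  u_1 = (-2, -2, -3, 0)
  u_2 = (-24/17, 27/17, -2/17, 1)

Orthogonality check:
  u_2 · u_1 = 0 (should be 0)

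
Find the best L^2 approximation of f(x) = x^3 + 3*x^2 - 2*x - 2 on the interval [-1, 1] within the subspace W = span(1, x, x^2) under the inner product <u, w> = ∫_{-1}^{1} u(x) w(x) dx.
g(x) = 3*x^2 - 7*x/5 - 2

The best approximation g ∈ W is the orthogonal projection of f onto W. Writing g = a_0 + a_1 x + a_2 x^2, the coefficients solve the normal equations G · a = b where
  G_{ij} = <φ_i, φ_j> and b_i = <f, φ_i>, with φ_0 = 1, φ_1 = x, φ_2 = x^2.
G =
  [2, 0, 2/3]
  [0, 2/3, 0]
  [2/3, 0, 2/5],
b = (-2, -14/15, -2/15).
Solving gives a_0 = -2, a_1 = -7/5, a_2 = 3, so
  g(x) = 3*x^2 - 7*x/5 - 2.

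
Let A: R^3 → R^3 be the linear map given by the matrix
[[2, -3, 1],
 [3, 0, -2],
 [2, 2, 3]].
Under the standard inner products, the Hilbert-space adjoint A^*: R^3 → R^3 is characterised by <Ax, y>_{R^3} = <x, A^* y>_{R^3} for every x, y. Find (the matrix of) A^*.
A^* = A^T =
[[2, 3, 2],
 [-3, 0, 2],
 [1, -2, 3]]

For real matrices with standard dot products, the defining identity <Ax, y> = <x, A^* y> gives (Ax)^T y = x^T (A^*) y, i.e. x^T A^T y = x^T (A^*) y. Since this holds for all x, y, we must have A^* = A^T. Therefore
A^* =
[[2, 3, 2],
 [-3, 0, 2],
 [1, -2, 3]].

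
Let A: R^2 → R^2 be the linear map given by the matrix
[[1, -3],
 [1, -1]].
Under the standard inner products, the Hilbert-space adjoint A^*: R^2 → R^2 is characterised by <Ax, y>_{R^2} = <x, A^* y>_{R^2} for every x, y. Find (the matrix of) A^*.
A^* = A^T =
[[1, 1],
 [-3, -1]]

For real matrices with standard dot products, the defining identity <Ax, y> = <x, A^* y> gives (Ax)^T y = x^T (A^*) y, i.e. x^T A^T y = x^T (A^*) y. Since this holds for all x, y, we must have A^* = A^T. Therefore
A^* =
[[1, 1],
 [-3, -1]].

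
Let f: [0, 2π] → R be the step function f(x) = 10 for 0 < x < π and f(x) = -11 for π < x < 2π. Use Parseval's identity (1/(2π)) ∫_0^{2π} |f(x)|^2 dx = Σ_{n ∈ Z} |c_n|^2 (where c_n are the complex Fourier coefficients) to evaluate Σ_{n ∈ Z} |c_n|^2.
Σ |c_n|^2 = 221/2

Parseval equates the L^2 energy of f (normalised by 1/(2π)) with the ℓ^2 sum of its Fourier coefficients: (1/(2π)) ∫_0^{2π} |f|^2 = Σ |c_n|^2.
Compute the left side: (1/(2π)) [∫_0^π 10^2 dx + ∫_π^{2π} (-11)^2 dx] = (1/(2π)) · (100π + 121π) = (100 + 121)/2 = 221/2.
So Σ_{n ∈ Z} |c_n|^2 = 221/2.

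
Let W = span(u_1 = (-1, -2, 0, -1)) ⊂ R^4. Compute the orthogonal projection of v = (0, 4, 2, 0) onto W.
proj_W(v) = (4/3, 8/3, 0, 4/3)

Set up U = [u_1 | ... | u_1] ∈ R^(4×1). The projector onto W = col(U) is P = U (U^T U)^(-1) U^T.
Compute U^T U =
  [6],
and U^T v = (-8).
Solve U^T U · c = U^T v for the coefficients: c = (-4/3). The projection is proj_W(v) = U c.
Check: (v - proj_W(v)) · u_1 = 0  (should be 0).
Result: proj_W(v) = (4/3, 8/3, 0, 4/3).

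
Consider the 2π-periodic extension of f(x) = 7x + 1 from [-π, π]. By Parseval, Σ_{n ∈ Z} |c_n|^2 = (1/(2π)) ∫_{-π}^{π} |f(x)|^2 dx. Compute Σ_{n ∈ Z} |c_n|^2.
Σ |c_n|^2 = 49π^2/3 + 1

Expand and integrate term by term over [-π, π]:
  ∫ (7x)^2 dx = 49·(2π^3/3); ∫ 2·7·(1)·x dx = 0 (odd integrand); ∫ 1^2 dx = 1·2π.
So (1/(2π)) ∫_{-π}^{π} (7x + 1)^2 dx = 49π^2/3 + 1 = 49π^2/3 + 1.
Parseval ⇒ Σ |c_n|^2 = 49π^2/3 + 1.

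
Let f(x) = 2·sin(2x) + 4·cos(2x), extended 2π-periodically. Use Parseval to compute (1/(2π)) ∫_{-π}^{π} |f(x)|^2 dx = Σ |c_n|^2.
Σ |c_n|^2 = 10

Expand |f|^2 and use orthogonality of {sin(nx), cos(mx)} on [-π, π]:
  ∫_{-π}^{π} sin(nx)^2 dx = π, ∫ cos(mx)^2 dx = π, and cross terms integrate to 0.
So ∫_{-π}^{π} f(x)^2 dx = 2^2 · π + 4^2 · π = (4 + 16)π.
Divide by 2π: (4 + 16)/2 = 10.
By Parseval, this equals Σ |c_n|^2.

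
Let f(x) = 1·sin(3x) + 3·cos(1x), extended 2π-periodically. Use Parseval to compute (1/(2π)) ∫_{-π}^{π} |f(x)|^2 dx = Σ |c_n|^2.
Σ |c_n|^2 = 5

Expand |f|^2 and use orthogonality of {sin(nx), cos(mx)} on [-π, π]:
  ∫_{-π}^{π} sin(nx)^2 dx = π, ∫ cos(mx)^2 dx = π, and cross terms integrate to 0.
So ∫_{-π}^{π} f(x)^2 dx = 1^2 · π + 3^2 · π = (1 + 9)π.
Divide by 2π: (1 + 9)/2 = 5.
By Parseval, this equals Σ |c_n|^2.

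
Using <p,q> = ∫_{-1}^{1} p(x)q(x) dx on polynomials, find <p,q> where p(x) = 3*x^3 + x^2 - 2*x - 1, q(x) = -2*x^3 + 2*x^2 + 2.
<p,q> = -116/35

Expand the product: p(x)·q(x) = -6*x^6 + 4*x^5 + 6*x^4 + 4*x^3 - 4*x - 2.
∫_{-1}^{1} of each monomial x^k gives [2/(k+1) if k even, 0 if k odd]. Integrating term-by-term (or equivalently evaluating the antiderivative F(x) = -6*x^7/7 + 2*x^6/3 + 6*x^5/5 + x^4 - 2*x^2 - 2*x at the endpoints):
  F(1) − F(−1) = -209/105 − (139/105) = -116/35.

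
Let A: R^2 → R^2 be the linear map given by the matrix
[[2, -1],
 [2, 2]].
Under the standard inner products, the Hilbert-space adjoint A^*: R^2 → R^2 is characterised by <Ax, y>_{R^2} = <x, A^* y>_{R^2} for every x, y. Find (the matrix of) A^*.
A^* = A^T =
[[2, 2],
 [-1, 2]]

For real matrices with standard dot products, the defining identity <Ax, y> = <x, A^* y> gives (Ax)^T y = x^T (A^*) y, i.e. x^T A^T y = x^T (A^*) y. Since this holds for all x, y, we must have A^* = A^T. Therefore
A^* =
[[2, 2],
 [-1, 2]].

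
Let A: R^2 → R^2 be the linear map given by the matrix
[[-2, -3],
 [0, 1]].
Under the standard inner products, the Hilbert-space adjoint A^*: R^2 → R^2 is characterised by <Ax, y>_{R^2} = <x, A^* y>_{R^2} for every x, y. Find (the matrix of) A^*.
A^* = A^T =
[[-2, 0],
 [-3, 1]]

For real matrices with standard dot products, the defining identity <Ax, y> = <x, A^* y> gives (Ax)^T y = x^T (A^*) y, i.e. x^T A^T y = x^T (A^*) y. Since this holds for all x, y, we must have A^* = A^T. Therefore
A^* =
[[-2, 0],
 [-3, 1]].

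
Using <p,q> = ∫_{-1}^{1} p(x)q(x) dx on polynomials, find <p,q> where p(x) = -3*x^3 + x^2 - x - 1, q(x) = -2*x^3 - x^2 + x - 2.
<p,q> = 376/105

Expand the product: p(x)·q(x) = 6*x^6 + x^5 - 2*x^4 + 10*x^3 - 2*x^2 + x + 2.
∫_{-1}^{1} of each monomial x^k gives [2/(k+1) if k even, 0 if k odd]. Integrating term-by-term (or equivalently evaluating the antiderivative F(x) = 6*x^7/7 + x^6/6 - 2*x^5/5 + 5*x^4/2 - 2*x^3/3 + x^2/2 + 2*x at the endpoints):
  F(1) − F(−1) = 347/70 − (289/210) = 376/105.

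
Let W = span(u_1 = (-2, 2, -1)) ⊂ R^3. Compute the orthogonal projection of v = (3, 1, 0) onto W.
proj_W(v) = (8/9, -8/9, 4/9)

Set up U = [u_1 | ... | u_1] ∈ R^(3×1). The projector onto W = col(U) is P = U (U^T U)^(-1) U^T.
Compute U^T U =
  [9],
and U^T v = (-4).
Solve U^T U · c = U^T v for the coefficients: c = (-4/9). The projection is proj_W(v) = U c.
Check: (v - proj_W(v)) · u_1 = 0  (should be 0).
Result: proj_W(v) = (8/9, -8/9, 4/9).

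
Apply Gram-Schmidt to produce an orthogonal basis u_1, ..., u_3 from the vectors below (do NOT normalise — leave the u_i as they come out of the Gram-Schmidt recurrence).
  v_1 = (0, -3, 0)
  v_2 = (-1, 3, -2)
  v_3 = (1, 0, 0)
Orthogonal basis:
  u_1 = (0, -3, 0)
  u_2 = (-1, 0, -2)
  u_3 = (4/5, 0, -2/5)

Apply the Gram-Schmidt recurrence
  u_1 = v_1
  u_i = v_i − Σ_{j<i} ((v_i · u_j) / (u_j · u_j)) · u_j.

Step by step this gives:
  u_1 = (0, -3, 0)
  u_2 = (-1, 0, -2)
  u_3 = (4/5, 0, -2/5)

Orthogonality check:
  u_2 · u_1 = 0 (should be 0)
  u_3 · u_1 = 0 (should be 0)
  u_3 · u_2 = 0 (should be 0)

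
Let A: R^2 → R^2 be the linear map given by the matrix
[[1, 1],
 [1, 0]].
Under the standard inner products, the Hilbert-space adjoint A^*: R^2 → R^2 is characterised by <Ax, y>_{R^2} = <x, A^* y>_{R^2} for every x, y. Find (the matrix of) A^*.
A^* = A^T =
[[1, 1],
 [1, 0]]

For real matrices with standard dot products, the defining identity <Ax, y> = <x, A^* y> gives (Ax)^T y = x^T (A^*) y, i.e. x^T A^T y = x^T (A^*) y. Since this holds for all x, y, we must have A^* = A^T. Therefore
A^* =
[[1, 1],
 [1, 0]].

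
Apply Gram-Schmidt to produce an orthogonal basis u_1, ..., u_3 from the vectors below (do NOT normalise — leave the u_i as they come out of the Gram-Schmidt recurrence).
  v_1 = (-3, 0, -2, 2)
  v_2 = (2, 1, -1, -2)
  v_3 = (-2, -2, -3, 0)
Orthogonal basis:
  u_1 = (-3, 0, -2, 2)
  u_2 = (10/17, 1, -33/17, -18/17)
  u_3 = (-7/53, -257/106, -81/106, -51/53)

Apply the Gram-Schmidt recurrence
  u_1 = v_1
  u_i = v_i − Σ_{j<i} ((v_i · u_j) / (u_j · u_j)) · u_j.

Step by step this gives:
  u_1 = (-3, 0, -2, 2)
  u_2 = (10/17, 1, -33/17, -18/17)
  u_3 = (-7/53, -257/106, -81/106, -51/53)

Orthogonality check:
  u_2 · u_1 = 0 (should be 0)
  u_3 · u_1 = 0 (should be 0)
  u_3 · u_2 = 0 (should be 0)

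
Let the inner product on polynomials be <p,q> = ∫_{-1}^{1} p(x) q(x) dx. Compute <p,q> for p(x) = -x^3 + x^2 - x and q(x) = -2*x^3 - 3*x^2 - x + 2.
<p,q> = 18/7

Expand the product: p(x)·q(x) = 2*x^6 + x^5 + 3*x^2 - 2*x.
∫_{-1}^{1} of each monomial x^k gives [2/(k+1) if k even, 0 if k odd]. Integrating term-by-term (or equivalently evaluating the antiderivative F(x) = 2*x^7/7 + x^6/6 + x^3 - x^2 at the endpoints):
  F(1) − F(−1) = 19/42 − (-89/42) = 18/7.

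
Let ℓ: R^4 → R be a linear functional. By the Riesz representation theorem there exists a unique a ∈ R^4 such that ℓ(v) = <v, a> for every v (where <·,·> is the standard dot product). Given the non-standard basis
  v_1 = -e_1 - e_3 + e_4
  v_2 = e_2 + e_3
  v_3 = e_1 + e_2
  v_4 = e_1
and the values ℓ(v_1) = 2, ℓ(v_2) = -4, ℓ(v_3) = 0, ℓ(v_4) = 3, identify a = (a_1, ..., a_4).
a = (3, -3, -1, 4)

Write a = (a_1, ..., a_4) in the standard basis. For each basis vector v_i, ℓ(v_i) = <v_i, a> is a linear equation in the a_j's. Collect the n equations into a matrix system V a = ℓ, where row i of V is v_i (expressed in the standard basis). Since V is invertible (lower-triangular with 1s on the diagonal, up to permutation), solve by back-substitution:
  V =
[[-1, 0, -1, 1],
 [0, 1, 1, 0],
 [1, 1, 0, 0],
 [1, 0, 0, 0]]
  V a = (2, -4, 0, 3)
Solving gives a = (3, -3, -1, 4).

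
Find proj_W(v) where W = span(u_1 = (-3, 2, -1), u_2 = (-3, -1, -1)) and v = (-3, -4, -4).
proj_W(v) = (-39/10, -4, -13/10)

Set up U = [u_1 | ... | u_2] ∈ R^(3×2). The projector onto W = col(U) is P = U (U^T U)^(-1) U^T.
Compute U^T U =
  [14, 8]
  [8, 11],
and U^T v = (5, 17).
Solve U^T U · c = U^T v for the coefficients: c = (-9/10, 11/5). The projection is proj_W(v) = U c.
Check: (v - proj_W(v)) · u_1 = 0  (should be 0).
Check: (v - proj_W(v)) · u_2 = 0  (should be 0).
Result: proj_W(v) = (-39/10, -4, -13/10).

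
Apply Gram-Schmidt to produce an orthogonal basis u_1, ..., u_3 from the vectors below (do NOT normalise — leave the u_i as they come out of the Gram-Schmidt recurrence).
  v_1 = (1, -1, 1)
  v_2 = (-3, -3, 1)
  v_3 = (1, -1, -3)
Orthogonal basis:
  u_1 = (1, -1, 1)
  u_2 = (-10/3, -8/3, 2/3)
  u_3 = (6/7, -12/7, -18/7)

Apply the Gram-Schmidt recurrence
  u_1 = v_1
  u_i = v_i − Σ_{j<i} ((v_i · u_j) / (u_j · u_j)) · u_j.

Step by step this gives:
  u_1 = (1, -1, 1)
  u_2 = (-10/3, -8/3, 2/3)
  u_3 = (6/7, -12/7, -18/7)

Orthogonality check:
  u_2 · u_1 = 0 (should be 0)
  u_3 · u_1 = 0 (should be 0)
  u_3 · u_2 = 0 (should be 0)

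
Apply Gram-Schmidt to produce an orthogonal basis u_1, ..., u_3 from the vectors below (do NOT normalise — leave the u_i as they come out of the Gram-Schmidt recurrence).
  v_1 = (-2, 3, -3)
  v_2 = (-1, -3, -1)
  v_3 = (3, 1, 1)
Orthogonal basis:
  u_1 = (-2, 3, -3)
  u_2 = (-15/11, -27/11, -17/11)
  u_3 = (156/113, -13/113, -117/113)

Apply the Gram-Schmidt recurrence
  u_1 = v_1
  u_i = v_i − Σ_{j<i} ((v_i · u_j) / (u_j · u_j)) · u_j.

Step by step this gives:
  u_1 = (-2, 3, -3)
  u_2 = (-15/11, -27/11, -17/11)
  u_3 = (156/113, -13/113, -117/113)

Orthogonality check:
  u_2 · u_1 = 0 (should be 0)
  u_3 · u_1 = 0 (should be 0)
  u_3 · u_2 = 0 (should be 0)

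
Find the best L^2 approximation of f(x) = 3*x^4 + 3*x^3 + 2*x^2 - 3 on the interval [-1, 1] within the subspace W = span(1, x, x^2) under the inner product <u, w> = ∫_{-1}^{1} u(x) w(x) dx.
g(x) = 32*x^2/7 + 9*x/5 - 114/35

The best approximation g ∈ W is the orthogonal projection of f onto W. Writing g = a_0 + a_1 x + a_2 x^2, the coefficients solve the normal equations G · a = b where
  G_{ij} = <φ_i, φ_j> and b_i = <f, φ_i>, with φ_0 = 1, φ_1 = x, φ_2 = x^2.
G =
  [2, 0, 2/3]
  [0, 2/3, 0]
  [2/3, 0, 2/5],
b = (-52/15, 6/5, -12/35).
Solving gives a_0 = -114/35, a_1 = 9/5, a_2 = 32/7, so
  g(x) = 32*x^2/7 + 9*x/5 - 114/35.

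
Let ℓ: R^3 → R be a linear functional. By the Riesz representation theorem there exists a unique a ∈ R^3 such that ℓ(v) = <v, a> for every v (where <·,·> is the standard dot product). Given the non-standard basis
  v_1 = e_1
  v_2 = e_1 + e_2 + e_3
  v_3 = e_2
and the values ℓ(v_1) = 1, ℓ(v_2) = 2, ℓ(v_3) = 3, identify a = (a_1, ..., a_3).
a = (1, 3, -2)

Write a = (a_1, ..., a_3) in the standard basis. For each basis vector v_i, ℓ(v_i) = <v_i, a> is a linear equation in the a_j's. Collect the n equations into a matrix system V a = ℓ, where row i of V is v_i (expressed in the standard basis). Since V is invertible (lower-triangular with 1s on the diagonal, up to permutation), solve by back-substitution:
  V =
[[1, 0, 0],
 [1, 1, 1],
 [0, 1, 0]]
  V a = (1, 2, 3)
Solving gives a = (1, 3, -2).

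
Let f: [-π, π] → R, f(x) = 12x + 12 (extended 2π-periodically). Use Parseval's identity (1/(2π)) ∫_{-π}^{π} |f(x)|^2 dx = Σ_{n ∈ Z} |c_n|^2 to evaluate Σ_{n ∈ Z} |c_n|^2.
Σ |c_n|^2 = 48π^2 + 144

Expand and integrate term by term over [-π, π]:
  ∫ (12x)^2 dx = 144·(2π^3/3); ∫ 2·12·(12)·x dx = 0 (odd integrand); ∫ 12^2 dx = 144·2π.
So (1/(2π)) ∫_{-π}^{π} (12x + 12)^2 dx = 144π^2/3 + 144 = 48π^2 + 144.
Parseval ⇒ Σ |c_n|^2 = 48π^2 + 144.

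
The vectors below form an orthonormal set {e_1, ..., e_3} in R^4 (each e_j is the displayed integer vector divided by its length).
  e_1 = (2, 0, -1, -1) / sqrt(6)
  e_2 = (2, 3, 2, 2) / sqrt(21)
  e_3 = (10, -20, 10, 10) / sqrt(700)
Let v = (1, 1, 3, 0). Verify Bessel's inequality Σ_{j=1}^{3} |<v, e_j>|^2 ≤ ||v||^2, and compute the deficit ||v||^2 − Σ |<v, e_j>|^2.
Σ |<v, e_j>|^2 = 13/2; ||v||^2 = 11; deficit = 9/2

Write each e_j = u_j / sqrt(<u_j, u_j>) where u_j is the displayed integer vector. Then <v, e_j> = <v, u_j> / sqrt(<u_j, u_j>), so |<v, e_j>|^2 = <v, u_j>^2 / <u_j, u_j>.
Coefficients: <v, e_1> = -1/sqrt(6), <v, e_2> = 11/sqrt(21), <v, e_3> = 20/sqrt(700).
Square and sum: Σ |<v, e_j>|^2 = 13/2.
Compute ||v||^2 = v·v = 11.
Deficit = 11 − 13/2 = 9/2 ≥ 0, confirming Bessel's inequality. (The deficit equals ||v − Σ <v,e_j> e_j||^2, the squared distance from v to span{e_j}.)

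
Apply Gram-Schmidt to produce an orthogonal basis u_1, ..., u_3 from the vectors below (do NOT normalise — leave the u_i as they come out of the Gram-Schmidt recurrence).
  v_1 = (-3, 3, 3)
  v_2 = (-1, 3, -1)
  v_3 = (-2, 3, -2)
Orthogonal basis:
  u_1 = (-3, 3, 3)
  u_2 = (0, 2, -2)
  u_3 = (-1, -1/2, -1/2)

Apply the Gram-Schmidt recurrence
  u_1 = v_1
  u_i = v_i − Σ_{j<i} ((v_i · u_j) / (u_j · u_j)) · u_j.

Step by step this gives:
  u_1 = (-3, 3, 3)
  u_2 = (0, 2, -2)
  u_3 = (-1, -1/2, -1/2)

Orthogonality check:
  u_2 · u_1 = 0 (should be 0)
  u_3 · u_1 = 0 (should be 0)
  u_3 · u_2 = 0 (should be 0)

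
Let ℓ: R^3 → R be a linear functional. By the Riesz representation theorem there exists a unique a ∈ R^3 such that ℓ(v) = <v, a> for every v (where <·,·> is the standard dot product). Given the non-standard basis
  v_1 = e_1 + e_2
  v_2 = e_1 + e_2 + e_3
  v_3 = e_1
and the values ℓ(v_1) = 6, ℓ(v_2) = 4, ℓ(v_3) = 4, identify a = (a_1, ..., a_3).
a = (4, 2, -2)

Write a = (a_1, ..., a_3) in the standard basis. For each basis vector v_i, ℓ(v_i) = <v_i, a> is a linear equation in the a_j's. Collect the n equations into a matrix system V a = ℓ, where row i of V is v_i (expressed in the standard basis). Since V is invertible (lower-triangular with 1s on the diagonal, up to permutation), solve by back-substitution:
  V =
[[1, 1, 0],
 [1, 1, 1],
 [1, 0, 0]]
  V a = (6, 4, 4)
Solving gives a = (4, 2, -2).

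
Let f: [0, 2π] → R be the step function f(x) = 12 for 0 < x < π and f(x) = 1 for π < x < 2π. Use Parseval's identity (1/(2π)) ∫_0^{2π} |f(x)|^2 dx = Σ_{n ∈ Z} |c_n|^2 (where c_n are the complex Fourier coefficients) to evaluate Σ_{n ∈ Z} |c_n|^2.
Σ |c_n|^2 = 145/2

Parseval equates the L^2 energy of f (normalised by 1/(2π)) with the ℓ^2 sum of its Fourier coefficients: (1/(2π)) ∫_0^{2π} |f|^2 = Σ |c_n|^2.
Compute the left side: (1/(2π)) [∫_0^π 12^2 dx + ∫_π^{2π} 1^2 dx] = (1/(2π)) · (144π + 1π) = (144 + 1)/2 = 145/2.
So Σ_{n ∈ Z} |c_n|^2 = 145/2.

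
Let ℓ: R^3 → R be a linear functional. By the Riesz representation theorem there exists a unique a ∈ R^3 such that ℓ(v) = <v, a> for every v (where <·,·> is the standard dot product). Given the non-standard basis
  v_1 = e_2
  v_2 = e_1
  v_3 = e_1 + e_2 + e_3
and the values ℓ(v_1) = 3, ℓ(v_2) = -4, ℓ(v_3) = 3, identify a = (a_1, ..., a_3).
a = (-4, 3, 4)

Write a = (a_1, ..., a_3) in the standard basis. For each basis vector v_i, ℓ(v_i) = <v_i, a> is a linear equation in the a_j's. Collect the n equations into a matrix system V a = ℓ, where row i of V is v_i (expressed in the standard basis). Since V is invertible (lower-triangular with 1s on the diagonal, up to permutation), solve by back-substitution:
  V =
[[0, 1, 0],
 [1, 0, 0],
 [1, 1, 1]]
  V a = (3, -4, 3)
Solving gives a = (-4, 3, 4).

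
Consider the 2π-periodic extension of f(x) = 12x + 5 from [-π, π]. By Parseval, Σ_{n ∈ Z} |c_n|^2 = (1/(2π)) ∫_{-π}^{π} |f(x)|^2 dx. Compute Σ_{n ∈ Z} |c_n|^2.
Σ |c_n|^2 = 48π^2 + 25

Expand and integrate term by term over [-π, π]:
  ∫ (12x)^2 dx = 144·(2π^3/3); ∫ 2·12·(5)·x dx = 0 (odd integrand); ∫ 5^2 dx = 25·2π.
So (1/(2π)) ∫_{-π}^{π} (12x + 5)^2 dx = 144π^2/3 + 25 = 48π^2 + 25.
Parseval ⇒ Σ |c_n|^2 = 48π^2 + 25.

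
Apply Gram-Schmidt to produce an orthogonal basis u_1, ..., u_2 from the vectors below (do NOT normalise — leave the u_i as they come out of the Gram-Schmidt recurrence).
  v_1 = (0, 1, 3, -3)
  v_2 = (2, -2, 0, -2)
Orthogonal basis:
  u_1 = (0, 1, 3, -3)
  u_2 = (2, -42/19, -12/19, -26/19)

Apply the Gram-Schmidt recurrence
  u_1 = v_1
  u_i = v_i − Σ_{j<i} ((v_i · u_j) / (u_j · u_j)) · u_j.

Step by step this gives:
  u_1 = (0, 1, 3, -3)
  u_2 = (2, -42/19, -12/19, -26/19)

Orthogonality check:
  u_2 · u_1 = 0 (should be 0)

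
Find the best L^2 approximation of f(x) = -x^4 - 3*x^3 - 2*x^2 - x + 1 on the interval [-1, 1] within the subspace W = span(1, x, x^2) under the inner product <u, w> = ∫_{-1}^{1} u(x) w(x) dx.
g(x) = -20*x^2/7 - 14*x/5 + 38/35

The best approximation g ∈ W is the orthogonal projection of f onto W. Writing g = a_0 + a_1 x + a_2 x^2, the coefficients solve the normal equations G · a = b where
  G_{ij} = <φ_i, φ_j> and b_i = <f, φ_i>, with φ_0 = 1, φ_1 = x, φ_2 = x^2.
G =
  [2, 0, 2/3]
  [0, 2/3, 0]
  [2/3, 0, 2/5],
b = (4/15, -28/15, -44/105).
Solving gives a_0 = 38/35, a_1 = -14/5, a_2 = -20/7, so
  g(x) = -20*x^2/7 - 14*x/5 + 38/35.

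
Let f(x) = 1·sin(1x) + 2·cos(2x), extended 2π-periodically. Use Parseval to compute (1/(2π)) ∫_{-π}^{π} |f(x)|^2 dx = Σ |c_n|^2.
Σ |c_n|^2 = 5/2

Expand |f|^2 and use orthogonality of {sin(nx), cos(mx)} on [-π, π]:
  ∫_{-π}^{π} sin(nx)^2 dx = π, ∫ cos(mx)^2 dx = π, and cross terms integrate to 0.
So ∫_{-π}^{π} f(x)^2 dx = 1^2 · π + 2^2 · π = (1 + 4)π.
Divide by 2π: (1 + 4)/2 = 5/2.
By Parseval, this equals Σ |c_n|^2.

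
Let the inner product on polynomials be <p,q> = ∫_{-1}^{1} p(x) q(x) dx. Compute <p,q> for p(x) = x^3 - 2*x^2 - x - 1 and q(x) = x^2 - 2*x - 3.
<p,q> = 136/15

Expand the product: p(x)·q(x) = x^5 - 4*x^4 + 7*x^2 + 5*x + 3.
∫_{-1}^{1} of each monomial x^k gives [2/(k+1) if k even, 0 if k odd]. Integrating term-by-term (or equivalently evaluating the antiderivative F(x) = x^6/6 - 4*x^5/5 + 7*x^3/3 + 5*x^2/2 + 3*x at the endpoints):
  F(1) − F(−1) = 36/5 − (-28/15) = 136/15.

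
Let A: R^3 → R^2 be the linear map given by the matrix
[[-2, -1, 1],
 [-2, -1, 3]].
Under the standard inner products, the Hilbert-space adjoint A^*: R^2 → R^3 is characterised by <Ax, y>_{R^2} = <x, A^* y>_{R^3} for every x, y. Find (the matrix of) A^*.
A^* = A^T =
[[-2, -2],
 [-1, -1],
 [1, 3]]

For real matrices with standard dot products, the defining identity <Ax, y> = <x, A^* y> gives (Ax)^T y = x^T (A^*) y, i.e. x^T A^T y = x^T (A^*) y. Since this holds for all x, y, we must have A^* = A^T. Therefore
A^* =
[[-2, -2],
 [-1, -1],
 [1, 3]].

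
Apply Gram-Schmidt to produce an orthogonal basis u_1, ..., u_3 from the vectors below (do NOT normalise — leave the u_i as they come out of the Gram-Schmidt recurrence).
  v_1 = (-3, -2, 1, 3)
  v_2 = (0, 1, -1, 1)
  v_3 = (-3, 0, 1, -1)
Orthogonal basis:
  u_1 = (-3, -2, 1, 3)
  u_2 = (0, 1, -1, 1)
  u_3 = (-48/23, 88/69, 2/69, -86/69)

Apply the Gram-Schmidt recurrence
  u_1 = v_1
  u_i = v_i − Σ_{j<i} ((v_i · u_j) / (u_j · u_j)) · u_j.

Step by step this gives:
  u_1 = (-3, -2, 1, 3)
  u_2 = (0, 1, -1, 1)
  u_3 = (-48/23, 88/69, 2/69, -86/69)

Orthogonality check:
  u_2 · u_1 = 0 (should be 0)
  u_3 · u_1 = 0 (should be 0)
  u_3 · u_2 = 0 (should be 0)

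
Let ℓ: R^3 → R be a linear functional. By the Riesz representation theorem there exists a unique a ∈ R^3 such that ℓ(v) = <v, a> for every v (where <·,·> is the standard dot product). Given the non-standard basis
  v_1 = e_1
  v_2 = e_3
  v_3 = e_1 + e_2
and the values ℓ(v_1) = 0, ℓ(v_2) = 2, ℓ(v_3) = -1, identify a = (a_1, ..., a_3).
a = (0, -1, 2)

Write a = (a_1, ..., a_3) in the standard basis. For each basis vector v_i, ℓ(v_i) = <v_i, a> is a linear equation in the a_j's. Collect the n equations into a matrix system V a = ℓ, where row i of V is v_i (expressed in the standard basis). Since V is invertible (lower-triangular with 1s on the diagonal, up to permutation), solve by back-substitution:
  V =
[[1, 0, 0],
 [0, 0, 1],
 [1, 1, 0]]
  V a = (0, 2, -1)
Solving gives a = (0, -1, 2).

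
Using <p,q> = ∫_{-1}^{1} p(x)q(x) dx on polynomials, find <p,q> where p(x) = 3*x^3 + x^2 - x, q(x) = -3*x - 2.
<p,q> = -44/15

Expand the product: p(x)·q(x) = -9*x^4 - 9*x^3 + x^2 + 2*x.
∫_{-1}^{1} of each monomial x^k gives [2/(k+1) if k even, 0 if k odd]. Integrating term-by-term (or equivalently evaluating the antiderivative F(x) = -9*x^5/5 - 9*x^4/4 + x^3/3 + x^2 at the endpoints):
  F(1) − F(−1) = -163/60 − (13/60) = -44/15.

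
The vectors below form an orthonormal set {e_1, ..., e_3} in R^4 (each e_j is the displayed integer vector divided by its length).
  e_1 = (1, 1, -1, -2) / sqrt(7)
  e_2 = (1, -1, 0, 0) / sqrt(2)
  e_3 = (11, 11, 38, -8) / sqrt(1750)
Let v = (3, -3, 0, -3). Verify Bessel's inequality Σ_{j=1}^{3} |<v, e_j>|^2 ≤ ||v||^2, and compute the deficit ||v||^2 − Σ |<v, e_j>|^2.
Σ |<v, e_j>|^2 = 2934/125; ||v||^2 = 27; deficit = 441/125

Write each e_j = u_j / sqrt(<u_j, u_j>) where u_j is the displayed integer vector. Then <v, e_j> = <v, u_j> / sqrt(<u_j, u_j>), so |<v, e_j>|^2 = <v, u_j>^2 / <u_j, u_j>.
Coefficients: <v, e_1> = 6/sqrt(7), <v, e_2> = 6/sqrt(2), <v, e_3> = 24/sqrt(1750).
Square and sum: Σ |<v, e_j>|^2 = 2934/125.
Compute ||v||^2 = v·v = 27.
Deficit = 27 − 2934/125 = 441/125 ≥ 0, confirming Bessel's inequality. (The deficit equals ||v − Σ <v,e_j> e_j||^2, the squared distance from v to span{e_j}.)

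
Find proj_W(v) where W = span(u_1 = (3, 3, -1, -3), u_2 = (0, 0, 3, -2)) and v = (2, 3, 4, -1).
proj_W(v) = (84/71, 84/71, 182/71, -224/71)

Set up U = [u_1 | ... | u_2] ∈ R^(4×2). The projector onto W = col(U) is P = U (U^T U)^(-1) U^T.
Compute U^T U =
  [28, 3]
  [3, 13],
and U^T v = (14, 14).
Solve U^T U · c = U^T v for the coefficients: c = (28/71, 70/71). The projection is proj_W(v) = U c.
Check: (v - proj_W(v)) · u_1 = 0  (should be 0).
Check: (v - proj_W(v)) · u_2 = 0  (should be 0).
Result: proj_W(v) = (84/71, 84/71, 182/71, -224/71).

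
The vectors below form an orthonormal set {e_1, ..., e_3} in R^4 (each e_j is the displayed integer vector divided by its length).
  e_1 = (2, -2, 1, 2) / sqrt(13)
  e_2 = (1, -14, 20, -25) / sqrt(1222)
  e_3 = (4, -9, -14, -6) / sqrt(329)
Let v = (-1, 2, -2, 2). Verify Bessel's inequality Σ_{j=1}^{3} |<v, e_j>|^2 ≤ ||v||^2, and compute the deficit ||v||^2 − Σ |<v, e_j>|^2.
Σ |<v, e_j>|^2 = 181/14; ||v||^2 = 13; deficit = 1/14

Write each e_j = u_j / sqrt(<u_j, u_j>) where u_j is the displayed integer vector. Then <v, e_j> = <v, u_j> / sqrt(<u_j, u_j>), so |<v, e_j>|^2 = <v, u_j>^2 / <u_j, u_j>.
Coefficients: <v, e_1> = -4/sqrt(13), <v, e_2> = -119/sqrt(1222), <v, e_3> = -6/sqrt(329).
Square and sum: Σ |<v, e_j>|^2 = 181/14.
Compute ||v||^2 = v·v = 13.
Deficit = 13 − 181/14 = 1/14 ≥ 0, confirming Bessel's inequality. (The deficit equals ||v − Σ <v,e_j> e_j||^2, the squared distance from v to span{e_j}.)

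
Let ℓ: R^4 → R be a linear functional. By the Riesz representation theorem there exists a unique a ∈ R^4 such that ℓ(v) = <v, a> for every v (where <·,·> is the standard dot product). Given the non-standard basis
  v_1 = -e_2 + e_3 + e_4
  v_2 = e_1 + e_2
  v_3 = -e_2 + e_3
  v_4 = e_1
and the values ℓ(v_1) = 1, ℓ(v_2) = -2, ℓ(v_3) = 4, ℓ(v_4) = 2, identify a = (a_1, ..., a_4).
a = (2, -4, 0, -3)

Write a = (a_1, ..., a_4) in the standard basis. For each basis vector v_i, ℓ(v_i) = <v_i, a> is a linear equation in the a_j's. Collect the n equations into a matrix system V a = ℓ, where row i of V is v_i (expressed in the standard basis). Since V is invertible (lower-triangular with 1s on the diagonal, up to permutation), solve by back-substitution:
  V =
[[0, -1, 1, 1],
 [1, 1, 0, 0],
 [0, -1, 1, 0],
 [1, 0, 0, 0]]
  V a = (1, -2, 4, 2)
Solving gives a = (2, -4, 0, -3).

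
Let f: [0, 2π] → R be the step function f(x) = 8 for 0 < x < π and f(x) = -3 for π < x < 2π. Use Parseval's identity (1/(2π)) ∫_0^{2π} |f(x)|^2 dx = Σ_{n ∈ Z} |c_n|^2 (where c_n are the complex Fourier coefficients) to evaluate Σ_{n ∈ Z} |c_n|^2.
Σ |c_n|^2 = 73/2

Parseval equates the L^2 energy of f (normalised by 1/(2π)) with the ℓ^2 sum of its Fourier coefficients: (1/(2π)) ∫_0^{2π} |f|^2 = Σ |c_n|^2.
Compute the left side: (1/(2π)) [∫_0^π 8^2 dx + ∫_π^{2π} (-3)^2 dx] = (1/(2π)) · (64π + 9π) = (64 + 9)/2 = 73/2.
So Σ_{n ∈ Z} |c_n|^2 = 73/2.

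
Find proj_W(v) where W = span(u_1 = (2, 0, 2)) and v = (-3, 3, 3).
proj_W(v) = (0, 0, 0)

Set up U = [u_1 | ... | u_1] ∈ R^(3×1). The projector onto W = col(U) is P = U (U^T U)^(-1) U^T.
Compute U^T U =
  [8],
and U^T v = (0).
Solve U^T U · c = U^T v for the coefficients: c = (0). The projection is proj_W(v) = U c.
Check: (v - proj_W(v)) · u_1 = 0  (should be 0).
Result: proj_W(v) = (0, 0, 0).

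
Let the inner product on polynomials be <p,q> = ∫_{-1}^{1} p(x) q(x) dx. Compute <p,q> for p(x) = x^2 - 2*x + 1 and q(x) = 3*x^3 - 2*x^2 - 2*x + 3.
<p,q> = 92/15

Expand the product: p(x)·q(x) = 3*x^5 - 8*x^4 + 5*x^3 + 5*x^2 - 8*x + 3.
∫_{-1}^{1} of each monomial x^k gives [2/(k+1) if k even, 0 if k odd]. Integrating term-by-term (or equivalently evaluating the antiderivative F(x) = x^6/2 - 8*x^5/5 + 5*x^4/4 + 5*x^3/3 - 4*x^2 + 3*x at the endpoints):
  F(1) − F(−1) = 49/60 − (-319/60) = 92/15.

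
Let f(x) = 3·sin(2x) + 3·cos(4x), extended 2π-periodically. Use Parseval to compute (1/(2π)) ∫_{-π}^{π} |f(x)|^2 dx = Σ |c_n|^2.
Σ |c_n|^2 = 9

Expand |f|^2 and use orthogonality of {sin(nx), cos(mx)} on [-π, π]:
  ∫_{-π}^{π} sin(nx)^2 dx = π, ∫ cos(mx)^2 dx = π, and cross terms integrate to 0.
So ∫_{-π}^{π} f(x)^2 dx = 3^2 · π + 3^2 · π = (9 + 9)π.
Divide by 2π: (9 + 9)/2 = 9.
By Parseval, this equals Σ |c_n|^2.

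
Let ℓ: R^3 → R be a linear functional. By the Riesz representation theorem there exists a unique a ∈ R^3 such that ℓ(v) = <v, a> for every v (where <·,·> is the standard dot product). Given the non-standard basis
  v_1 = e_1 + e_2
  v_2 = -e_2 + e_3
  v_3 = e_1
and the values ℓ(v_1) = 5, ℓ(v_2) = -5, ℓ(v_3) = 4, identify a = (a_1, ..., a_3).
a = (4, 1, -4)

Write a = (a_1, ..., a_3) in the standard basis. For each basis vector v_i, ℓ(v_i) = <v_i, a> is a linear equation in the a_j's. Collect the n equations into a matrix system V a = ℓ, where row i of V is v_i (expressed in the standard basis). Since V is invertible (lower-triangular with 1s on the diagonal, up to permutation), solve by back-substitution:
  V =
[[1, 1, 0],
 [0, -1, 1],
 [1, 0, 0]]
  V a = (5, -5, 4)
Solving gives a = (4, 1, -4).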